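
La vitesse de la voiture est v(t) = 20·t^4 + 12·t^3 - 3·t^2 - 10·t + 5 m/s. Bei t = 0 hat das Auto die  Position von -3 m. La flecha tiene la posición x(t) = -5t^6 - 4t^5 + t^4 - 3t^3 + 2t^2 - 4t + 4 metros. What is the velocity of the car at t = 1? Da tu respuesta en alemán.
Mit v(t) = 20·t^4 + 12·t^3 - 3·t^2 - 10·t + 5 und Einsetzen von t = 1, finden wir v = 24.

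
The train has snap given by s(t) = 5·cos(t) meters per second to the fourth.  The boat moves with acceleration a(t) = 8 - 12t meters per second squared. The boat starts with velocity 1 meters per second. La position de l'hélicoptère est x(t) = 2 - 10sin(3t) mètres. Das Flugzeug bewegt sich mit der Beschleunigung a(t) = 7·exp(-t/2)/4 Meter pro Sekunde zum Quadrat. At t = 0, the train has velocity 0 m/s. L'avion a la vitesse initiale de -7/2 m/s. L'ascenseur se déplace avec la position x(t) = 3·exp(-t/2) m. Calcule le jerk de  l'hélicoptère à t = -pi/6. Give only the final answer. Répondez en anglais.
The answer is 0.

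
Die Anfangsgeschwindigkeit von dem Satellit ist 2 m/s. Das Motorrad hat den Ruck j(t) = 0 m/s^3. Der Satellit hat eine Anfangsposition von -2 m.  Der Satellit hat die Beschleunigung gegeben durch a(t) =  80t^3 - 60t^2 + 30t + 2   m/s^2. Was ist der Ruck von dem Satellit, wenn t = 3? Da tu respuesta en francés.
En partant de l'accélération a(t) = 80·t^3 - 60·t^2 + 30·t + 2, nous prenons 1 dérivée. En prenant d/dt de a(t), nous trouvons j(t) = 240·t^2 - 120·t + 30. De l'équation du jerk j(t) = 240·t^2 - 120·t + 30, nous substituons t = 3 pour obtenir j = 1830.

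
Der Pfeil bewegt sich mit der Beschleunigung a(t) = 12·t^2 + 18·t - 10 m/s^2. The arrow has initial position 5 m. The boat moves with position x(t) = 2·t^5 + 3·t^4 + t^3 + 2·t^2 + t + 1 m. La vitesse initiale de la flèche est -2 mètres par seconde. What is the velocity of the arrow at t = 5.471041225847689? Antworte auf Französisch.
Pour résoudre ceci, nous devons prendre 1 primitive de notre équation de l'accélération a(t) = 12·t^2 + 18·t - 10. La primitive de l'accélération est la vitesse. En utilisant v(0) = -2, nous obtenons v(t) = 4·t^3 + 9·t^2 - 10·t - 2. En utilisant v(t) = 4·t^3 + 9·t^2 - 10·t - 2 et en substituant t = 5.471041225847689, nous trouvons v = 867.723432737646.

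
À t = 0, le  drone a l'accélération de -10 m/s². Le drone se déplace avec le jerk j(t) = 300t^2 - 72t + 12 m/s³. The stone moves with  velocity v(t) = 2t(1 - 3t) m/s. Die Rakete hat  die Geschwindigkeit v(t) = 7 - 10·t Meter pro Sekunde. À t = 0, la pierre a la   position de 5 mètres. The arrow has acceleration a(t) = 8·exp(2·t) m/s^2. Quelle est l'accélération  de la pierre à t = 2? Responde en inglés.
Starting from velocity v(t) = 2·t·(1 - 3·t), we take 1 derivative. The derivative of velocity gives acceleration: a(t) = 2 - 12·t. We have acceleration a(t) = 2 - 12·t. Substituting t = 2: a(2) = -22.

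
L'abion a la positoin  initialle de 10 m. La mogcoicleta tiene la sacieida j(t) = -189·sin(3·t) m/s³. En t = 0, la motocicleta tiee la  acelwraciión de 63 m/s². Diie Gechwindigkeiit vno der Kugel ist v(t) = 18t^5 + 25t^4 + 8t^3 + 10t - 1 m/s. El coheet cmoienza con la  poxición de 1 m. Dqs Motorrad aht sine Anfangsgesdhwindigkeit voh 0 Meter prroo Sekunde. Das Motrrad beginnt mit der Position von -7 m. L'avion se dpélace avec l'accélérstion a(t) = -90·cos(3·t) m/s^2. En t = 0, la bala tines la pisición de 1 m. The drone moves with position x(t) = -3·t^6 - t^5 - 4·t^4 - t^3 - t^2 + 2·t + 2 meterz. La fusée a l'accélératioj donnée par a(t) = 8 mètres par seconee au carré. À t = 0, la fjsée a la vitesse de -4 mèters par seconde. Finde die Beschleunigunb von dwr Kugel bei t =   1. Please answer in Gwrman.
Ausgehend von der Geschwindigkeit v(t) = 18·t^5 + 25·t^4 + 8·t^3 + 10·t - 1, nehmen wir 1 Ableitung. Durch Ableiten von der Geschwindigkeit erhalten wir die Beschleunigung: a(t) = 90·t^4 + 100·t^3 + 24·t^2 + 10. Wir haben die Beschleunigung a(t) = 90·t^4 + 100·t^3 + 24·t^2 + 10. Durch Einsetzen von t = 1: a(1) = 224.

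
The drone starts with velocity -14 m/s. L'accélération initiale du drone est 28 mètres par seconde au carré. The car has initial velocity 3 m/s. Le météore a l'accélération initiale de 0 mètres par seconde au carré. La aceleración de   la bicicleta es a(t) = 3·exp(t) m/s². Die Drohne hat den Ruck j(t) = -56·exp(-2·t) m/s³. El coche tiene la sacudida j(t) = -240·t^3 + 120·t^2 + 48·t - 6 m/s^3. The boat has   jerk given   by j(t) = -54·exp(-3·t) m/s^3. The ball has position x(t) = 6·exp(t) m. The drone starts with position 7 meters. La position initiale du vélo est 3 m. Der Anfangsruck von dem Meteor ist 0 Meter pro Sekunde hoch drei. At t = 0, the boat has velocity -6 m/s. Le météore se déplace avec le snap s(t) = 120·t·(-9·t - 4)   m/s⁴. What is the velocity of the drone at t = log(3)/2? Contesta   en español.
Partiendo de la sacudida j(t) = -56·exp(-2·t), tomamos 2 integrales. Integrando la sacudida y usando la condición inicial a(0) = 28, obtenemos a(t) = 28·exp(-2·t). La integral de la aceleración, con v(0) = -14, da la velocidad: v(t) = -14·exp(-2·t). Tenemos la velocidad v(t) = -14·exp(-2·t). Sustituyendo t = log(3)/2: v(log(3)/2) = -14/3.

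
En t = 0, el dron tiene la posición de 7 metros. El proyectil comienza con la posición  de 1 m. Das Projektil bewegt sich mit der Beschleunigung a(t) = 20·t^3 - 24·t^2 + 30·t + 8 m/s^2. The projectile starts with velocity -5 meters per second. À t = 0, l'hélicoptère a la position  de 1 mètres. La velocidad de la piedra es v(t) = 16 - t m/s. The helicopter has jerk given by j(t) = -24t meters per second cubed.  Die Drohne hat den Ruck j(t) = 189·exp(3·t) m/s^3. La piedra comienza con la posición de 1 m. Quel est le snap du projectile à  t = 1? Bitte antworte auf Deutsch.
Wir müssen unsere Gleichung für die Beschleunigung a(t) = 20·t^3 - 24·t^2 + 30·t + 8 2-mal ableiten. Durch Ableiten von der Beschleunigung erhalten wir den Ruck: j(t) = 60·t^2 - 48·t + 30. Die Ableitung von dem Ruck ergibt den Snap: s(t) = 120·t - 48. Wir haben den Snap s(t) = 120·t - 48. Durch Einsetzen von t = 1: s(1) = 72.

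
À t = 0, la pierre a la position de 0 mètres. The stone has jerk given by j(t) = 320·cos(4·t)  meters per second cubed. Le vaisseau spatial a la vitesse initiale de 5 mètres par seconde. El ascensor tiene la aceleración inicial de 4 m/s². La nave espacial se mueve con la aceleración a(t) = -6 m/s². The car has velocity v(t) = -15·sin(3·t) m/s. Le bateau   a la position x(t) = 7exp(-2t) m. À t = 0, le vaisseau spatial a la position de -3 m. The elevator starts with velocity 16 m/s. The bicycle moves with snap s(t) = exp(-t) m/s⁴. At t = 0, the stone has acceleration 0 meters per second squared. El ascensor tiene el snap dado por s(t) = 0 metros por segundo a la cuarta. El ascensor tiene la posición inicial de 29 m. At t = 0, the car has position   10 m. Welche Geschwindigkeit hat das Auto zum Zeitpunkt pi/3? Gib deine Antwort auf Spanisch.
Usando v(t) = -15·sin(3·t) y sustituyendo t = pi/3, encontramos v = 0.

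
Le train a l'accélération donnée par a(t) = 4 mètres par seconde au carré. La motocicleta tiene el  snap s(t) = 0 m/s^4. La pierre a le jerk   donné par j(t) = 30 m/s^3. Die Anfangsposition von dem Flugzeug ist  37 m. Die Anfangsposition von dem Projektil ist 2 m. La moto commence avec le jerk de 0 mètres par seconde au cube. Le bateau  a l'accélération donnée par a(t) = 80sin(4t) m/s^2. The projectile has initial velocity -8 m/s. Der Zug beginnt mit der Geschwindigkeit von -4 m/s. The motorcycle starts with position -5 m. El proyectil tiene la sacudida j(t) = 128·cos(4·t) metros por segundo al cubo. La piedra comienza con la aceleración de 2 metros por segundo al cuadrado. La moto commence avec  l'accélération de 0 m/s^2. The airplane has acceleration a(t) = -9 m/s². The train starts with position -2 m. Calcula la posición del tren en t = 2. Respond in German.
Ausgehend von der Beschleunigung a(t) = 4, nehmen wir 2 Stammfunktionen. Die Stammfunktion von der Beschleunigung ist die Geschwindigkeit. Mit v(0) = -4 erhalten wir v(t) = 4·t - 4. Durch Integration von der Geschwindigkeit und Verwendung der Anfangsbedingung x(0) = -2, erhalten wir x(t) = 2·t^2 - 4·t - 2. Aus der Gleichung für die Position x(t) = 2·t^2 - 4·t - 2, setzen wir t = 2 ein und erhalten x = -2.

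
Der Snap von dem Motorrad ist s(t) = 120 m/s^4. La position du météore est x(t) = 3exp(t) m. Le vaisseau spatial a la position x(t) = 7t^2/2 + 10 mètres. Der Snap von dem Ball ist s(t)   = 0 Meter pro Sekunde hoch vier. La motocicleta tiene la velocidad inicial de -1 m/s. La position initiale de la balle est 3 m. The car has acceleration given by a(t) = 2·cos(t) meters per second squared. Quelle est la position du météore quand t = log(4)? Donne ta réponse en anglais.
From the given position equation x(t) = 3·exp(t), we substitute t = log(4) to get x = 12.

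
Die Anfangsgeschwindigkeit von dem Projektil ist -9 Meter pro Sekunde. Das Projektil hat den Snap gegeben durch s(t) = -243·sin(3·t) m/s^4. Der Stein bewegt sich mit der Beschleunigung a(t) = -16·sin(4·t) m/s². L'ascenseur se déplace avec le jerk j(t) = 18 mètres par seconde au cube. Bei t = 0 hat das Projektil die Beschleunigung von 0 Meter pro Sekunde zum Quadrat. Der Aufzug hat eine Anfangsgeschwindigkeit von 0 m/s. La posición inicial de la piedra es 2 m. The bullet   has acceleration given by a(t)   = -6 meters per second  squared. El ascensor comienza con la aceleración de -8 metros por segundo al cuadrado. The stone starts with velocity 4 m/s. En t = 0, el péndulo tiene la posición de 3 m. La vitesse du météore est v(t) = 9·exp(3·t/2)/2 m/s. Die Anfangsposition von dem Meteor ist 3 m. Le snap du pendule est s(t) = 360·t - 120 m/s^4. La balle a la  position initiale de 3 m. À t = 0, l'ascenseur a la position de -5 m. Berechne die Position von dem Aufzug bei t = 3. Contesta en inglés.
To solve this, we need to take 3 antiderivatives of our jerk equation j(t) = 18. The antiderivative of jerk, with a(0) = -8, gives acceleration: a(t) = 18·t - 8. Taking ∫a(t)dt and applying v(0) = 0, we find v(t) = t·(9·t - 8). The integral of velocity, with x(0) = -5, gives position: x(t) = 3·t^3 - 4·t^2 - 5. From the given position equation x(t) = 3·t^3 - 4·t^2 - 5, we substitute t = 3 to get x = 40.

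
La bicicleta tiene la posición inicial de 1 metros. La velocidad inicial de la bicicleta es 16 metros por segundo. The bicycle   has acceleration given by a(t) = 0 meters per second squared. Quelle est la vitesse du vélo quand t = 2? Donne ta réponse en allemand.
Ausgehend von der Beschleunigung a(t) = 0, nehmen wir 1 Stammfunktion. Die Stammfunktion von der Beschleunigung ist die Geschwindigkeit. Mit v(0) = 16 erhalten wir v(t) = 16. Aus der Gleichung für die Geschwindigkeit v(t) = 16, setzen wir t = 2 ein und erhalten v = 16.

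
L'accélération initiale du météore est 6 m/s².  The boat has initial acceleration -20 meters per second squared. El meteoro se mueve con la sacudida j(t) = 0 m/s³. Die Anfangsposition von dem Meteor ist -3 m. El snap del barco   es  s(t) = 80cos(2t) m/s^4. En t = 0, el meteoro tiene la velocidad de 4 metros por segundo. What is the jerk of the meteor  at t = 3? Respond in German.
Wir haben den Ruck j(t) = 0. Durch Einsetzen von t = 3: j(3) = 0.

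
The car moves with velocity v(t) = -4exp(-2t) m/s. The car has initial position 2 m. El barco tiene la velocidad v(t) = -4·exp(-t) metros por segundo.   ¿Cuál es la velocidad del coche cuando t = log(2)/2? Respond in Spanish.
Tenemos la velocidad v(t) = -4·exp(-2·t). Sustituyendo t = log(2)/2: v(log(2)/2) = -2.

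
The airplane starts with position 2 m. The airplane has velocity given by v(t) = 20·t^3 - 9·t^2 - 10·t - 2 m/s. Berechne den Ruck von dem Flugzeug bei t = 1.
Wir müssen unsere Gleichung für die Geschwindigkeit v(t) = 20·t^3 - 9·t^2 - 10·t - 2 2-mal ableiten. Durch Ableiten von der Geschwindigkeit erhalten wir die Beschleunigung: a(t) = 60·t^2 - 18·t - 10. Mit d/dt von a(t) finden wir j(t) = 120·t - 18. Mit j(t) = 120·t - 18 und Einsetzen von t = 1, finden wir j = 102.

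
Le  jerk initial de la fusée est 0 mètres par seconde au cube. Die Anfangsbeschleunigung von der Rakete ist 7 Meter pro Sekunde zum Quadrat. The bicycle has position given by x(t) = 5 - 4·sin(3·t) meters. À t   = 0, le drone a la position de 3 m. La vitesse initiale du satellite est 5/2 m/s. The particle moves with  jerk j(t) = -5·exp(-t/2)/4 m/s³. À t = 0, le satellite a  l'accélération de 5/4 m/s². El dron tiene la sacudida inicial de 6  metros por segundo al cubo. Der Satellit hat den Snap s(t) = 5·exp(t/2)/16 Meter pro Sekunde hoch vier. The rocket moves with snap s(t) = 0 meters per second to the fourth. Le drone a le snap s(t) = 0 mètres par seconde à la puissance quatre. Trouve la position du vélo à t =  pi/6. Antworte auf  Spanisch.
De la ecuación de la posición x(t) = 5 - 4·sin(3·t), sustituimos t = pi/6 para obtener x = 1.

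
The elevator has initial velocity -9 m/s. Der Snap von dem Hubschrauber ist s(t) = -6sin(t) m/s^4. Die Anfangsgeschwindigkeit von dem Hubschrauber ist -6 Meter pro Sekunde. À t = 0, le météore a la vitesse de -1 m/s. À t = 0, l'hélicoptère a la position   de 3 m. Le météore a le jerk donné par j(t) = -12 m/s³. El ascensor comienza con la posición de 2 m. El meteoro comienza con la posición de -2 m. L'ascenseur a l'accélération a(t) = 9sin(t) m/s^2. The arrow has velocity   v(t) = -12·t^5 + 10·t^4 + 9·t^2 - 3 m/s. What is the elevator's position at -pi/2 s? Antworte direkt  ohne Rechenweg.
At t = -pi/2, x = 11.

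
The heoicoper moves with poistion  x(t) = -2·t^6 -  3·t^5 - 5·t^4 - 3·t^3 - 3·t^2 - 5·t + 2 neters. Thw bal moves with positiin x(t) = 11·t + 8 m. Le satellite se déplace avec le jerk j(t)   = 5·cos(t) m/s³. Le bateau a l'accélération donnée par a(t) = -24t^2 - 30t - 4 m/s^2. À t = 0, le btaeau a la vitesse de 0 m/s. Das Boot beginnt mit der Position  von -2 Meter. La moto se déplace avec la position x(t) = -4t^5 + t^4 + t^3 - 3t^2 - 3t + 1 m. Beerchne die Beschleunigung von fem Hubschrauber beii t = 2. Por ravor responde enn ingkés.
To solve this, we need to take 2 derivatives of our position equation x(t) = -2·t^6 - 3·t^5 - 5·t^4 - 3·t^3 - 3·t^2 - 5·t + 2. The derivative of position gives velocity: v(t) = -12·t^5 - 15·t^4 - 20·t^3 - 9·t^2 - 6·t - 5. Differentiating velocity, we get acceleration: a(t) = -60·t^4 - 60·t^3 - 60·t^2 - 18·t - 6. Using a(t) = -60·t^4 - 60·t^3 - 60·t^2 - 18·t - 6 and substituting t = 2, we find a = -1722.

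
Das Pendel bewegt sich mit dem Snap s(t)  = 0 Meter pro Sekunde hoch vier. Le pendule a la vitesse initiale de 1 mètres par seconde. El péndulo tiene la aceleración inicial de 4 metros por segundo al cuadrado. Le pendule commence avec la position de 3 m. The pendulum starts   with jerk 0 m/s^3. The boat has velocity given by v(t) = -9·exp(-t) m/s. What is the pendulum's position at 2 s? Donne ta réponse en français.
En partant du snap s(t) = 0, nous prenons 4 primitives. En intégrant le snap et en utilisant la condition initiale j(0) = 0, nous obtenons j(t) = 0. En prenant ∫j(t)dt et en appliquant a(0) = 4, nous trouvons a(t) = 4. En prenant ∫a(t)dt et en appliquant v(0) = 1, nous trouvons v(t) = 4·t + 1. L'intégrale de la vitesse, avec x(0) = 3, donne la position: x(t) = 2·t^2 + t + 3. De l'équation de la position x(t) = 2·t^2 + t + 3, nous substituons t = 2 pour obtenir x = 13.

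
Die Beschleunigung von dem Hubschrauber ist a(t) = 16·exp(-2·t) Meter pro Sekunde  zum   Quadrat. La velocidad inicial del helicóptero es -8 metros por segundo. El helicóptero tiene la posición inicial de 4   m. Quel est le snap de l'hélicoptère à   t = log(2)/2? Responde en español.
Partiendo de la aceleración a(t) = 16·exp(-2·t), tomamos 2 derivadas. Derivando la aceleración, obtenemos la sacudida: j(t) = -32·exp(-2·t). Tomando d/dt de j(t), encontramos s(t) = 64·exp(-2·t). Usando s(t) = 64·exp(-2·t) y sustituyendo t = log(2)/2, encontramos s = 32.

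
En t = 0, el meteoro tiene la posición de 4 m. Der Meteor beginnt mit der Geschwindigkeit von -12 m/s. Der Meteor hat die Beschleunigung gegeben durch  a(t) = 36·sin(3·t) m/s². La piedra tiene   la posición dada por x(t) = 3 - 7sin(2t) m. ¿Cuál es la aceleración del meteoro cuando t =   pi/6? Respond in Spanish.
Tenemos la aceleración a(t) = 36·sin(3·t). Sustituyendo t = pi/6: a(pi/6) = 36.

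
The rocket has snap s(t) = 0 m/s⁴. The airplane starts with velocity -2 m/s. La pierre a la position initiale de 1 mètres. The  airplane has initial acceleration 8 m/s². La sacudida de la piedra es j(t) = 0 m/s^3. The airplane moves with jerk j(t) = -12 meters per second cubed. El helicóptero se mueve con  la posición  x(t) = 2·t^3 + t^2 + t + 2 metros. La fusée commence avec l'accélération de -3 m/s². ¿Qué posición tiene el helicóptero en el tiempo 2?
De la ecuación de la posición x(t) = 2·t^3 + t^2 + t + 2, sustituimos t = 2 para obtener x = 24.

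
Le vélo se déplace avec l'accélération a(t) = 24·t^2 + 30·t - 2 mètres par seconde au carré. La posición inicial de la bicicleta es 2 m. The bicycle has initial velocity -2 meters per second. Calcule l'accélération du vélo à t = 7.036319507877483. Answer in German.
Mit a(t) = 24·t^2 + 30·t - 2 und Einsetzen von t = 7.036319507877483, finden wir a = 1397.32459844282.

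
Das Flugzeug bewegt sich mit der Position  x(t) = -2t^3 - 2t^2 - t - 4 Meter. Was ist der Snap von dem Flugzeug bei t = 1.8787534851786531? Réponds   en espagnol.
Para resolver esto, necesitamos tomar 4 derivadas de nuestra ecuación de la posición x(t) = -2·t^3 - 2·t^2 - t - 4. Tomando d/dt de x(t), encontramos v(t) = -6·t^2 - 4·t - 1. Tomando d/dt de v(t), encontramos a(t) = -12·t - 4. Tomando d/dt de a(t), encontramos j(t) = -12. Derivando la sacudida, obtenemos el snap: s(t) = 0. Usando s(t) = 0 y sustituyendo t = 1.8787534851786531, encontramos s = 0.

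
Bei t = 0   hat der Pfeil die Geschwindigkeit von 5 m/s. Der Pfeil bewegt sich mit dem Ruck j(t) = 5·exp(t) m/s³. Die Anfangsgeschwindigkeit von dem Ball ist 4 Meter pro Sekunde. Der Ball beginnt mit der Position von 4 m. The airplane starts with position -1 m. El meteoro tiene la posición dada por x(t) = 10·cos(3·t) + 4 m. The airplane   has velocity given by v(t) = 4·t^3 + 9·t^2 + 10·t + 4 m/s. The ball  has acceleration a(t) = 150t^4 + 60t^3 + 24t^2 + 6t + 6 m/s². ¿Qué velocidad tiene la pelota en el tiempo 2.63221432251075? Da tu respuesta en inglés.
Starting from acceleration a(t) = 150·t^4 + 60·t^3 + 24·t^2 + 6·t + 6, we take 1 antiderivative. The antiderivative of acceleration is velocity. Using v(0) = 4, we get v(t) = 30·t^5 + 15·t^4 + 8·t^3 + 3·t^2 + 6·t + 4. We have velocity v(t) = 30·t^5 + 15·t^4 + 8·t^3 + 3·t^2 + 6·t + 4. Substituting t = 2.63221432251075: v(2.63221432251075) = 4697.32147713954.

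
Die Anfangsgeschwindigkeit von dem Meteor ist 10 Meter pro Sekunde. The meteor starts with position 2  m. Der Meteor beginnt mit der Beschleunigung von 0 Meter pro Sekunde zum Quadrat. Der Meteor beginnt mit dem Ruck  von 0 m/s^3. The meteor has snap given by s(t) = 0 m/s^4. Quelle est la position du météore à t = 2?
Nous devons intégrer notre équation du snap s(t) = 0 4 fois. L'intégrale du snap est le jerk. En utilisant j(0) = 0, nous obtenons j(t) = 0. La primitive du jerk, avec a(0) = 0, donne l'accélération: a(t) = 0. En intégrant l'accélération et en utilisant la condition initiale v(0) = 10, nous obtenons v(t) = 10. En prenant ∫v(t)dt et en appliquant x(0) = 2, nous trouvons x(t) = 10·t + 2. En utilisant x(t) = 10·t + 2 et en substituant t = 2, nous trouvons x = 22.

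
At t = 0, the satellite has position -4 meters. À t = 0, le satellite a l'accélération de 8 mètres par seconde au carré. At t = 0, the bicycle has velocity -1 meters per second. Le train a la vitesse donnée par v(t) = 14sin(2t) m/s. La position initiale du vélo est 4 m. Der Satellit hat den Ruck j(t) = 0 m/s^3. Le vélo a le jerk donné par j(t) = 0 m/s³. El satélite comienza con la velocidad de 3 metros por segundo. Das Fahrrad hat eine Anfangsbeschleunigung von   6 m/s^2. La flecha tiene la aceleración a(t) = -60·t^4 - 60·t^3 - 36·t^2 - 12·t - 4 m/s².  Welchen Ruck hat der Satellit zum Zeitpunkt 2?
Mit j(t) = 0 und Einsetzen von t = 2, finden wir j = 0.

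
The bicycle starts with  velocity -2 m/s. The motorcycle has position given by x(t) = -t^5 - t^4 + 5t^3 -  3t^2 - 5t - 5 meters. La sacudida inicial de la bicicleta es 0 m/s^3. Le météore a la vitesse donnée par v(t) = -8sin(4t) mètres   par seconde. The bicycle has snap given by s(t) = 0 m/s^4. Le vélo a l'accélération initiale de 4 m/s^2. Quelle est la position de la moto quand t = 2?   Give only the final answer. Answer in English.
At t = 2, x = -35.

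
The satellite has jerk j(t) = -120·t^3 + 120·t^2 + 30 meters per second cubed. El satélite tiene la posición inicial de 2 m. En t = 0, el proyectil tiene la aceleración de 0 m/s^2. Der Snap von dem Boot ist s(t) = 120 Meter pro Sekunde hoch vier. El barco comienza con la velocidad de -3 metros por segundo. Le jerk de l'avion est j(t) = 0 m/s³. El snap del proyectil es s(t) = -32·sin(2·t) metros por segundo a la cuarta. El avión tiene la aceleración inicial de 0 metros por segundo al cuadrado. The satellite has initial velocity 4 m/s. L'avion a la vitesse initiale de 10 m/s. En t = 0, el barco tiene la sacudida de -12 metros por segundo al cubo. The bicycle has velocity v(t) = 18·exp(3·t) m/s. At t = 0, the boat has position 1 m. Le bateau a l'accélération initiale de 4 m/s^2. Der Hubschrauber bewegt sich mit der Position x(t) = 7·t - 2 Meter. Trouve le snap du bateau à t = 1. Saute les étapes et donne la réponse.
s(1) = 120.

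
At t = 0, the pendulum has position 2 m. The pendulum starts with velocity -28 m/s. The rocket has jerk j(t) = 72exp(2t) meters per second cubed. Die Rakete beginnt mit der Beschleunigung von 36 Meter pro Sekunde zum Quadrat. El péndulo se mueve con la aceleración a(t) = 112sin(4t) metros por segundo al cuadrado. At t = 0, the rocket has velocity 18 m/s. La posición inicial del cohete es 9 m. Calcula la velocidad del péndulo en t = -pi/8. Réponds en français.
Nous devons trouver l'intégrale de notre équation de l'accélération a(t) = 112·sin(4·t) 1 fois. En intégrant l'accélération et en utilisant la condition initiale v(0) = -28, nous obtenons v(t) = -28·cos(4·t). En utilisant v(t) = -28·cos(4·t) et en substituant t = -pi/8, nous trouvons v = 0.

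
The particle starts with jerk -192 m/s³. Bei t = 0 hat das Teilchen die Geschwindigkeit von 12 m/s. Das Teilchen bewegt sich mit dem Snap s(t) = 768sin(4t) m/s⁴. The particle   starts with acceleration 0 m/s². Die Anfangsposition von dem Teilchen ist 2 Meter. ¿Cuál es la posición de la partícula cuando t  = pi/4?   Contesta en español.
Necesitamos integrar nuestra ecuación del snap s(t) = 768·sin(4·t) 4 veces. La integral del snap, con j(0) = -192, da la sacudida: j(t) = -192·cos(4·t). La antiderivada de la sacudida, con a(0) = 0, da la aceleración: a(t) = -48·sin(4·t). Integrando la aceleración y usando la condición inicial v(0) = 12, obtenemos v(t) = 12·cos(4·t). La integral de la velocidad es la posición. Usando x(0) = 2, obtenemos x(t) = 3·sin(4·t) + 2. De la ecuación de la posición x(t) = 3·sin(4·t) + 2, sustituimos t = pi/4 para obtener x = 2.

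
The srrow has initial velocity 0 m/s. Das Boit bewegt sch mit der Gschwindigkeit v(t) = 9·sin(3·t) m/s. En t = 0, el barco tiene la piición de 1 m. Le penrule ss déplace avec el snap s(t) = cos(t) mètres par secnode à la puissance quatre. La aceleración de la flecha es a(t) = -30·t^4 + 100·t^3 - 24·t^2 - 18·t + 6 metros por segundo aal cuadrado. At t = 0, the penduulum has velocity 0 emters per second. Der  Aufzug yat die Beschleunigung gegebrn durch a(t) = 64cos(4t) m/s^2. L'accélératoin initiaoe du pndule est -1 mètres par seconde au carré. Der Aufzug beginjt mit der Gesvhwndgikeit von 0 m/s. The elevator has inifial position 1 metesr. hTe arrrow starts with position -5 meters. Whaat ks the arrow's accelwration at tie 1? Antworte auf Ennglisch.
Using a(t) = -30·t^4 + 100·t^3 - 24·t^2 - 18·t + 6 and substituting t = 1, we find a = 34.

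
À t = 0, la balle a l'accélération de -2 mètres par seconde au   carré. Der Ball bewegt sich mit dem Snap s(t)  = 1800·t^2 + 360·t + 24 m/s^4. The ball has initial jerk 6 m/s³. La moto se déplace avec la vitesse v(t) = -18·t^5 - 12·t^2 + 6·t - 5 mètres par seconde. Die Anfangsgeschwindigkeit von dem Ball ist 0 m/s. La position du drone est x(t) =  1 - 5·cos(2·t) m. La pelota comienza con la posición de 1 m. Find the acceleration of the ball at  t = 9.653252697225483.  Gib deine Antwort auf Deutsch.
Wir müssen die Stammfunktion unserer Gleichung für den Snap s(t) = 1800·t^2 + 360·t + 24 2-mal finden. Mit ∫s(t)dt und Anwendung von j(0) = 6, finden wir j(t) = 600·t^3 + 180·t^2 + 24·t + 6. Durch Integration von dem Ruck und Verwendung der Anfangsbedingung a(0) = -2, erhalten wir a(t) = 150·t^4 + 60·t^3 + 12·t^2 + 6·t - 2. Wir haben die Beschleunigung a(t) = 150·t^4 + 60·t^3 + 12·t^2 + 6·t - 2. Durch Einsetzen von t = 9.653252697225483: a(9.653252697225483) = 1357671.28550528.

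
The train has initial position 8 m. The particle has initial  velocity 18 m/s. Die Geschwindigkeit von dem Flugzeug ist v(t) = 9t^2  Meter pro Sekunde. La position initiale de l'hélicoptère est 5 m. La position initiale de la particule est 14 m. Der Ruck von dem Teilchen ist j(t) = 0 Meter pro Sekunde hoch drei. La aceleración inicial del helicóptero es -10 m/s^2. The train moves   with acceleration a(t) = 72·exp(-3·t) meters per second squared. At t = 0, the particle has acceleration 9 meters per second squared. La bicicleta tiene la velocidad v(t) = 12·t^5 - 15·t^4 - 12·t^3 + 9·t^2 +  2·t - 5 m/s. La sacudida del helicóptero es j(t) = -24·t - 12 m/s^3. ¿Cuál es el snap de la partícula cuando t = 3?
Debemos derivar nuestra ecuación de la sacudida j(t) = 0 1 vez. La derivada de la sacudida da el snap: s(t) = 0. Tenemos el snap s(t) = 0. Sustituyendo t = 3: s(3) = 0.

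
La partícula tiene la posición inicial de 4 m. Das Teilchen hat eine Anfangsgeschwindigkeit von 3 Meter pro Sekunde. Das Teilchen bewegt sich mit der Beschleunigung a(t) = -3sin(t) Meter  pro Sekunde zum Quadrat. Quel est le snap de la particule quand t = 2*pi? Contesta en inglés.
To solve this, we need to take 2 derivatives of our acceleration equation a(t) = -3·sin(t). Taking d/dt of a(t), we find j(t) = -3·cos(t). The derivative of jerk gives snap: s(t) = 3·sin(t). From the given snap equation s(t) = 3·sin(t), we substitute t = 2*pi to get s = 0.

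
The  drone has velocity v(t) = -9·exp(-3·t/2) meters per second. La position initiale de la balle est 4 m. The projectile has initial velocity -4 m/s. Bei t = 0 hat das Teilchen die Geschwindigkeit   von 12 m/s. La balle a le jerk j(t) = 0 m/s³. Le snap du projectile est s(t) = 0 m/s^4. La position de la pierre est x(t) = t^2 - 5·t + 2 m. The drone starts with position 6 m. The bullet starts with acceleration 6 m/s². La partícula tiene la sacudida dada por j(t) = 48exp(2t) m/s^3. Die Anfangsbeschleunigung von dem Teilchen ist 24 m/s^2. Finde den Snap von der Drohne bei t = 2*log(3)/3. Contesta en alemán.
Wir müssen unsere Gleichung für die Geschwindigkeit v(t) = -9·exp(-3·t/2) 3-mal ableiten. Mit d/dt von v(t) finden wir a(t) = 27·exp(-3·t/2)/2. Die Ableitung von der Beschleunigung ergibt den Ruck: j(t) = -81·exp(-3·t/2)/4. Mit d/dt von j(t) finden wir s(t) = 243·exp(-3·t/2)/8. Aus der Gleichung für den Snap s(t) = 243·exp(-3·t/2)/8, setzen wir t = 2*log(3)/3 ein und erhalten s = 81/8.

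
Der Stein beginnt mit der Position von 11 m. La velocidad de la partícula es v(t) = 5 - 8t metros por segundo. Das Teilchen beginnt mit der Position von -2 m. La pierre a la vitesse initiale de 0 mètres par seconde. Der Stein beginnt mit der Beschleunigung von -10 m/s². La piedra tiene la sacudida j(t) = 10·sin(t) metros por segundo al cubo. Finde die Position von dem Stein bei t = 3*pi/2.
Um dies zu lösen, müssen wir 3 Integrale unserer Gleichung für den Ruck j(t) = 10·sin(t) finden. Das Integral von dem Ruck ist die Beschleunigung. Mit a(0) = -10 erhalten wir a(t) = -10·cos(t). Die Stammfunktion von der Beschleunigung ist die Geschwindigkeit. Mit v(0) = 0 erhalten wir v(t) = -10·sin(t). Mit ∫v(t)dt und Anwendung von x(0) = 11, finden wir x(t) = 10·cos(t) + 1. Aus der Gleichung für die Position x(t) = 10·cos(t) + 1, setzen wir t = 3*pi/2 ein und erhalten x = 1.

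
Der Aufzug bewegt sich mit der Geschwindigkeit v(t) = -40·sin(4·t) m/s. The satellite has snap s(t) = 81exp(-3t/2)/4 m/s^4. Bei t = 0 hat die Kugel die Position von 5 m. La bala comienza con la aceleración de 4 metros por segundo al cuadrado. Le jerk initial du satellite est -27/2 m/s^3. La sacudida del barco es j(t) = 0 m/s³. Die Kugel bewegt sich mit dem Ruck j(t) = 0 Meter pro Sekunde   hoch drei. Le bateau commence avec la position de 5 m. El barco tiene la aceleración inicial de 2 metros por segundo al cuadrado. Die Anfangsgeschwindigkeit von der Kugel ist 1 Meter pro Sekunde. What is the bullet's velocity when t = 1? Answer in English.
We must find the antiderivative of our jerk equation j(t) = 0 2 times. Taking ∫j(t)dt and applying a(0) = 4, we find a(t) = 4. The antiderivative of acceleration, with v(0) = 1, gives velocity: v(t) = 4·t + 1. From the given velocity equation v(t) = 4·t + 1, we substitute t = 1 to get v = 5.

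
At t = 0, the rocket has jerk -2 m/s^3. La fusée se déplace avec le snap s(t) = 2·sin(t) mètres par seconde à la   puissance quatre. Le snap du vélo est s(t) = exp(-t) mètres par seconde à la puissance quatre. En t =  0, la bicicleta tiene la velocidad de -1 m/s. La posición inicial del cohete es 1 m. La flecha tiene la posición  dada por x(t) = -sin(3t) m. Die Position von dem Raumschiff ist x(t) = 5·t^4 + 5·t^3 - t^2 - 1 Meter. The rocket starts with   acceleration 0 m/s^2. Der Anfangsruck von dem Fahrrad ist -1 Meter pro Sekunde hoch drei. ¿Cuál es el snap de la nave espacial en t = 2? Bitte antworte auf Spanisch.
Debemos derivar nuestra ecuación de la posición x(t) = 5·t^4 + 5·t^3 - t^2 - 1 4 veces. Derivando la posición, obtenemos la velocidad: v(t) = 20·t^3 + 15·t^2 - 2·t. La derivada de la velocidad da la aceleración: a(t) = 60·t^2 + 30·t - 2. Tomando d/dt de a(t), encontramos j(t) = 120·t + 30. La derivada de la sacudida da el snap: s(t) = 120. Tenemos el snap s(t) = 120. Sustituyendo t = 2: s(2) = 120.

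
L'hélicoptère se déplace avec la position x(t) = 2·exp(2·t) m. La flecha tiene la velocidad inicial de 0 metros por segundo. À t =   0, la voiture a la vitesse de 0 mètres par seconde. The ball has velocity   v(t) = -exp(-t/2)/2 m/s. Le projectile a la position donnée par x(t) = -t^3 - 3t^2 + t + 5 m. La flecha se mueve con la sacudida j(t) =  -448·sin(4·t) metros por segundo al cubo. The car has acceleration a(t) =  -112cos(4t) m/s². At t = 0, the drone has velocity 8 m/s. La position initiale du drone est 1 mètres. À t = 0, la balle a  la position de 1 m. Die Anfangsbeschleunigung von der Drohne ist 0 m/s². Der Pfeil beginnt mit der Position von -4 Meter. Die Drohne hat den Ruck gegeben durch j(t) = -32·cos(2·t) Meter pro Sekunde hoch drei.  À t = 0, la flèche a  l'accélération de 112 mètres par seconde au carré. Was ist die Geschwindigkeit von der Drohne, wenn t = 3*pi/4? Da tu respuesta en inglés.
We must find the antiderivative of our jerk equation j(t) = -32·cos(2·t) 2 times. Taking ∫j(t)dt and applying a(0) = 0, we find a(t) = -16·sin(2·t). Taking ∫a(t)dt and applying v(0) = 8, we find v(t) = 8·cos(2·t). From the given velocity equation v(t) = 8·cos(2·t), we substitute t = 3*pi/4 to get v = 0.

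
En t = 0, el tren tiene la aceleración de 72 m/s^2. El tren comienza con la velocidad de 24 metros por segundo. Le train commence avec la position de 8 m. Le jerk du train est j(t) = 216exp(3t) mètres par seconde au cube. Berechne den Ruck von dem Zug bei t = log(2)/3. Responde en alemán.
Wir haben den Ruck j(t) = 216·exp(3·t). Durch Einsetzen von t = log(2)/3: j(log(2)/3) = 432.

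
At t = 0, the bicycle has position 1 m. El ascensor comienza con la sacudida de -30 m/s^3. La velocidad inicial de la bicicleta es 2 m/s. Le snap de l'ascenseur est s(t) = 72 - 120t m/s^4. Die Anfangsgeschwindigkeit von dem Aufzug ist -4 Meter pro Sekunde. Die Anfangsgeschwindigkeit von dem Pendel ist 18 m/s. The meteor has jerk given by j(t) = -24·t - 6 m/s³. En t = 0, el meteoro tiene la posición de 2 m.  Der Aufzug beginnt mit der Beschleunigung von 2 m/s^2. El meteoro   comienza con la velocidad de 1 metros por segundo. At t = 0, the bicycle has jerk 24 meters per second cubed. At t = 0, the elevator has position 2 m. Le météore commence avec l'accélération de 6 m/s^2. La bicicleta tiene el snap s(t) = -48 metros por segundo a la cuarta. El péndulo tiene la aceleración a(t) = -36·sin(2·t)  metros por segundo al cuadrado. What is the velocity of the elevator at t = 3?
To find the answer, we compute 3 integrals of s(t) = 72 - 120·t. The antiderivative of snap is jerk. Using j(0) = -30, we get j(t) = -60·t^2 + 72·t - 30. Taking ∫j(t)dt and applying a(0) = 2, we find a(t) = -20·t^3 + 36·t^2 - 30·t + 2. Finding the integral of a(t) and using v(0) = -4: v(t) = -5·t^4 + 12·t^3 - 15·t^2 + 2·t - 4. We have velocity v(t) = -5·t^4 + 12·t^3 - 15·t^2 + 2·t - 4. Substituting t = 3: v(3) = -214.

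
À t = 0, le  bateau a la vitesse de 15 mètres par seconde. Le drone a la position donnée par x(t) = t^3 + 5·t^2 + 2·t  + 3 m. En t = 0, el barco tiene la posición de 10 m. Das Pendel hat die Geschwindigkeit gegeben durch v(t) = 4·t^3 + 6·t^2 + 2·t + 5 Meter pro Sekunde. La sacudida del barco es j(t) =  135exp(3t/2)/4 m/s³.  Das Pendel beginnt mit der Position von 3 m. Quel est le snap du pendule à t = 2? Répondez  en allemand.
Ausgehend von der Geschwindigkeit v(t) = 4·t^3 + 6·t^2 + 2·t + 5, nehmen wir 3 Ableitungen. Die Ableitung von der Geschwindigkeit ergibt die Beschleunigung: a(t) = 12·t^2 + 12·t + 2. Durch Ableiten von der Beschleunigung erhalten wir den Ruck: j(t) = 24·t + 12. Durch Ableiten von dem Ruck erhalten wir den Snap: s(t) = 24. Mit s(t) = 24 und Einsetzen von t = 2, finden wir s = 24.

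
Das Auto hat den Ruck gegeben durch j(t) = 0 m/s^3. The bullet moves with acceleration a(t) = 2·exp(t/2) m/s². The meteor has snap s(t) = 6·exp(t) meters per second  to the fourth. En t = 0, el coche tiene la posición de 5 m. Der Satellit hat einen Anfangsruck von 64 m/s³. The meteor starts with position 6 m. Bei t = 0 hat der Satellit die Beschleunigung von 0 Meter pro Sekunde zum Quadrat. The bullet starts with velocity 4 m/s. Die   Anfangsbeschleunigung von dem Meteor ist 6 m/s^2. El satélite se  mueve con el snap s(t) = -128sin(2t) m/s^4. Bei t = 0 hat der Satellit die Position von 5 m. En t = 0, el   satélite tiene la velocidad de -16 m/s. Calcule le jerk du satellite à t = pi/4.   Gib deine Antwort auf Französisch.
Pour résoudre ceci, nous devons prendre 1 primitive de notre équation du snap s(t) = -128·sin(2·t). L'intégrale du snap est le jerk. En utilisant j(0) = 64, nous obtenons j(t) = 64·cos(2·t). En utilisant j(t) = 64·cos(2·t) et en substituant t = pi/4, nous trouvons j = 0.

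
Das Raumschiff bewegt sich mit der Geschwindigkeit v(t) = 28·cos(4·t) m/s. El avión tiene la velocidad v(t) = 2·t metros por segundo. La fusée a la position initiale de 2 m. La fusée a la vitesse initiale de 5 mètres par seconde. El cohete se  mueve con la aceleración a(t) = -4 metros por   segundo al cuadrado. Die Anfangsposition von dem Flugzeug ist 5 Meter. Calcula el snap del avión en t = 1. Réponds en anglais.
To solve this, we need to take 3 derivatives of our velocity equation v(t) = 2·t. Taking d/dt of v(t), we find a(t) = 2. Taking d/dt of a(t), we find j(t) = 0. Differentiating jerk, we get snap: s(t) = 0. We have snap s(t) = 0. Substituting t = 1: s(1) = 0.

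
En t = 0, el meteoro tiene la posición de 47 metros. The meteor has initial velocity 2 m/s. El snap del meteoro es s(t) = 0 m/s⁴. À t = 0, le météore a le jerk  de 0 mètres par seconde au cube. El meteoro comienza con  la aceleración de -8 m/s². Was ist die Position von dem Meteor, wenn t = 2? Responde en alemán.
Wir müssen unsere Gleichung für den Snap s(t) = 0 4-mal integrieren. Mit ∫s(t)dt und Anwendung von j(0) = 0, finden wir j(t) = 0. Das Integral von dem Ruck, mit a(0) = -8, ergibt die Beschleunigung: a(t) = -8. Mit ∫a(t)dt und Anwendung von v(0) = 2, finden wir v(t) = 2 - 8·t. Mit ∫v(t)dt und Anwendung von x(0) = 47, finden wir x(t) = -4·t^2 + 2·t + 47. Aus der Gleichung für die Position x(t) = -4·t^2 + 2·t + 47, setzen wir t = 2 ein und erhalten x = 35.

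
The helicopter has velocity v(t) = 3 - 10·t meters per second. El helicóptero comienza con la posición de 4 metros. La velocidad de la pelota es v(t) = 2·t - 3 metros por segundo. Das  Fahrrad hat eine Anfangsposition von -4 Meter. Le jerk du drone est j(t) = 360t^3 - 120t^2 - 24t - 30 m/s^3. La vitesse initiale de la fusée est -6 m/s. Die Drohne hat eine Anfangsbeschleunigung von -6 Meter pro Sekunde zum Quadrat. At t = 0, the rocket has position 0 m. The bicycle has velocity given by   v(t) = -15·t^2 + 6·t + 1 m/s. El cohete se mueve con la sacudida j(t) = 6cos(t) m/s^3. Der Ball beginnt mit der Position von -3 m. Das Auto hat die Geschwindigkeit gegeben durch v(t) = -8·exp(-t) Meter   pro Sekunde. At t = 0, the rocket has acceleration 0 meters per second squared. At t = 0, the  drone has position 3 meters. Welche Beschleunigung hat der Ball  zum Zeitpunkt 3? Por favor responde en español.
Debemos derivar nuestra ecuación de la velocidad v(t) = 2·t - 3 1 vez. Tomando d/dt de v(t), encontramos a(t) = 2. Tenemos la aceleración a(t) = 2. Sustituyendo t = 3: a(3) = 2.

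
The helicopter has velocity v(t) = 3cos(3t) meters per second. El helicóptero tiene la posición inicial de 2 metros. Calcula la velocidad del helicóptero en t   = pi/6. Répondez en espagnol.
Usando v(t) = 3·cos(3·t) y sustituyendo t = pi/6, encontramos v = 0.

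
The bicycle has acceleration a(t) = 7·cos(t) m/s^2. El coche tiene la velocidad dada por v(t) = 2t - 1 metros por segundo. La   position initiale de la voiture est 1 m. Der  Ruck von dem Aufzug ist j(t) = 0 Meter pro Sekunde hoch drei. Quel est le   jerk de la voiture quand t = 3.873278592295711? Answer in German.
Um dies zu lösen, müssen wir 2 Ableitungen unserer Gleichung für die Geschwindigkeit v(t) = 2·t - 1 nehmen. Durch Ableiten von der Geschwindigkeit erhalten wir die Beschleunigung: a(t) = 2. Mit d/dt von a(t) finden wir j(t) = 0. Wir haben den Ruck j(t) = 0. Durch Einsetzen von t = 3.873278592295711: j(3.873278592295711) = 0.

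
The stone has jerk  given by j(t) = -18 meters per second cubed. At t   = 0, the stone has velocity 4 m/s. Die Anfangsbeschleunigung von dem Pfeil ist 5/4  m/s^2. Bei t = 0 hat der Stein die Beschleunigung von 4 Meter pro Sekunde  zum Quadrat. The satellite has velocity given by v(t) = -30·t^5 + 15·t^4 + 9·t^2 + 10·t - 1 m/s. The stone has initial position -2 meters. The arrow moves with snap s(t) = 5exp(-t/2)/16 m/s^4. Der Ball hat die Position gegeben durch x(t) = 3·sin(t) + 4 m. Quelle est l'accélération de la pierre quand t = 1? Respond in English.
We must find the antiderivative of our jerk equation j(t) = -18 1 time. The antiderivative of jerk, with a(0) = 4, gives acceleration: a(t) = 4 - 18·t. From the given acceleration equation a(t) = 4 - 18·t, we substitute t = 1 to get a = -14.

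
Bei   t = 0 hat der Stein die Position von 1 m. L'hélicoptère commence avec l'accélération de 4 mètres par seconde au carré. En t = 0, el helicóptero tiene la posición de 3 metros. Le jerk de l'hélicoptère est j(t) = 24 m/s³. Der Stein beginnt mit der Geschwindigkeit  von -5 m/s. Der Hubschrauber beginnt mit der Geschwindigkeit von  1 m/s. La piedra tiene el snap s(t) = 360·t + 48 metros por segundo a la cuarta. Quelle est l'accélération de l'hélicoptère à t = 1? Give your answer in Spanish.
Partiendo de la sacudida j(t) = 24, tomamos 1 antiderivada. Tomando ∫j(t)dt y aplicando a(0) = 4, encontramos a(t) = 24·t + 4. Tenemos la aceleración a(t) = 24·t + 4. Sustituyendo t = 1: a(1) = 28.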